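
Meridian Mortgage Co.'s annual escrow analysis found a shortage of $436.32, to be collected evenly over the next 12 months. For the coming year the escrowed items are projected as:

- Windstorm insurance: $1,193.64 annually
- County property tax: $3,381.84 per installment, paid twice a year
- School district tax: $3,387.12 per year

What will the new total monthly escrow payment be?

Windstorm insurance: $1,193.64 annually
County property tax: $3,381.84 × 2 = $6,763.68 annually
School district tax: $3,387.12 annually
Total annual escrow = $1,193.64 + $6,763.68 + $3,387.12 = $11,344.44
Monthly escrow = $11,344.44 / 12 = $945.37
Shortage per month = $436.32 / 12 = $36.36
New monthly escrow = $945.37 + $36.36 = $981.73

$981.73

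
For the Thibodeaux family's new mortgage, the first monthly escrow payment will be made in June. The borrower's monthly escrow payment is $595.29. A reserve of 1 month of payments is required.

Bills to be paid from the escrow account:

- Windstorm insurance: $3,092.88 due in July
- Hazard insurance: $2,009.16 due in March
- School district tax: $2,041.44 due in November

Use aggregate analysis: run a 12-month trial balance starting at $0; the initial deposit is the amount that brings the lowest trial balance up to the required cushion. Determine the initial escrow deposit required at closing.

$2,497.59

Cushion = 1 × $595.29 = $595.29
Trial balance (start $0, +$595.29 each month, − disbursements):
  Jun: +$595.29 → $595.29
  Jul: +$595.29 − $3,092.88 → -$1,902.30
  Aug: +$595.29 → -$1,307.01
  Sep: +$595.29 → -$711.72
  Oct: +$595.29 → -$116.43
  Nov: +$595.29 − $2,041.44 → -$1,562.58
  Dec: +$595.29 → -$967.29
  Jan: +$595.29 → -$372.00
  Feb: +$595.29 → $223.29
  Mar: +$595.29 − $2,009.16 → -$1,190.58
  Apr: +$595.29 → -$595.29
  May: +$595.29 → $0.00
Lowest trial balance = -$1,902.30 (Jul)
Initial deposit = cushion − low point = $595.29 − (-$1,902.30) = $2,497.59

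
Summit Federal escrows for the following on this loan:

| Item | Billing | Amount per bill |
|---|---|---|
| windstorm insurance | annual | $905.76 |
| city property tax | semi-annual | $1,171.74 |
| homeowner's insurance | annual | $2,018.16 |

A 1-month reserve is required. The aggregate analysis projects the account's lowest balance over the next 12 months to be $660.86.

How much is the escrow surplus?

$221.91

Windstorm insurance — $905.76 annually
City property tax — $1,171.74 × 2 = $2,343.48 annually
Homeowner's insurance — $2,018.16 annually
Combined annual = $905.76 + $2,343.48 + $2,018.16 = $5,267.40
Per month = $5,267.40 / 12 = $438.95
Required cushion = 1 × $438.95 = $438.95
Surplus = $660.86 − $438.95 = $221.91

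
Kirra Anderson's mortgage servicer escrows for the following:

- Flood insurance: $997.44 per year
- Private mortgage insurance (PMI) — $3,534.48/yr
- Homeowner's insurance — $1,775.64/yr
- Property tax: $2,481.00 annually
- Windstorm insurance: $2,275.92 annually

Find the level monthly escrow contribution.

$922.04

Flood insurance — $997.44 annually
Private mortgage insurance (PMI) — $3,534.48 annually
Homeowner's insurance — $1,775.64 annually
Property tax — $2,481.00 annually
Windstorm insurance — $2,275.92 annually
Total per year = $997.44 + $3,534.48 + $1,775.64 + $2,481.00 + $2,275.92 = $11,064.48
Per month = $11,064.48 ÷ 12 = $922.04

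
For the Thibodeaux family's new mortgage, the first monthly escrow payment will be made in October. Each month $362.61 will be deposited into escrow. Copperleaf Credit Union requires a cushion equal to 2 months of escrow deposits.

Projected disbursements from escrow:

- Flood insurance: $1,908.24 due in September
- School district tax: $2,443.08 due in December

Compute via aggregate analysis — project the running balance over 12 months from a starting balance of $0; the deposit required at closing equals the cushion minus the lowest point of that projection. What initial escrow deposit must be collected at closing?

$2,080.47

Cushion = 2 × $362.61 = $725.22
Trial balance (start $0, +$362.61 each month, − disbursements):
  Oct: +$362.61 → $362.61
  Nov: +$362.61 → $725.22
  Dec: +$362.61 − $2,443.08 → -$1,355.25
  Jan: +$362.61 → -$992.64
  Feb: +$362.61 → -$630.03
  Mar: +$362.61 → -$267.42
  Apr: +$362.61 → $95.19
  May: +$362.61 → $457.80
  Jun: +$362.61 → $820.41
  Jul: +$362.61 → $1,183.02
  Aug: +$362.61 → $1,545.63
  Sep: +$362.61 − $1,908.24 → $0.00
Lowest trial balance = -$1,355.25 (Dec)
Initial deposit = cushion − low point = $725.22 − (-$1,355.25) = $2,080.47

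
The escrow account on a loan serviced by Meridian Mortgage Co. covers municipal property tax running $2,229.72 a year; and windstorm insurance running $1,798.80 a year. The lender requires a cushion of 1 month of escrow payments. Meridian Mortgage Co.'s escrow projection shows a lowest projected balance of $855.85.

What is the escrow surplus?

Municipal property tax = $2,229.72 per year
Windstorm insurance = $1,798.80 per year
Annual escrow total = $4,028.52
Per month = $4,028.52 ÷ 12 = $335.71
Cushion = 1 × $335.71 = $335.71
Excess over cushion: $855.85 − $335.71 = $520.14

$520.14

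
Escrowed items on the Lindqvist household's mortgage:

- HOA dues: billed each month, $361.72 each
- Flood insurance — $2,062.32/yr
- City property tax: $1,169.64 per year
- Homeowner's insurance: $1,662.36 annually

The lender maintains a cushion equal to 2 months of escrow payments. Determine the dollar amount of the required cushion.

HOA dues = $361.72 × 12 = $4,340.64
Flood insurance = $2,062.32
City property tax = $1,169.64
Homeowner's insurance = $1,662.36
Total per year = $4,340.64 + $2,062.32 + $1,169.64 + $1,662.36 = $9,234.96
Per month = $9,234.96 / 12 = $769.58
Required cushion = 2 × $769.58 = $1,539.16

$1,539.16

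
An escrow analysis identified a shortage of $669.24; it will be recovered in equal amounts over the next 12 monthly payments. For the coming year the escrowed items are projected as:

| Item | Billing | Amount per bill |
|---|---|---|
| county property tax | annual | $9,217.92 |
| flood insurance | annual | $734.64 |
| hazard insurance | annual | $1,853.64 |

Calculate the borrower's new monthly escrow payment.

County property tax = $9,217.92
Flood insurance = $734.64
Hazard insurance = $1,853.64
Yearly total = $11,806.20
Base monthly escrow = $11,806.20 ÷ 12 = $983.85
Shortage spread = $669.24 ÷ 12 = $55.77/mo
New monthly escrow = $983.85 + $55.77 = $1,039.62

$1,039.62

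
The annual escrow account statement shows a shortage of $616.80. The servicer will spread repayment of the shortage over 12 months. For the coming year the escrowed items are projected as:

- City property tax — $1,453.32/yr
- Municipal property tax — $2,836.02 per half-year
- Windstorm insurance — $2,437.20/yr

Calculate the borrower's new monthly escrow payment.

$848.28

City property tax = $1,453.32/yr
Municipal property tax = $2,836.02 × 2 = $5,672.04/yr
Windstorm insurance = $2,437.20/yr
Total annual escrow = $1,453.32 + $5,672.04 + $2,437.20 = $9,562.56
Per month = $9,562.56 / 12 = $796.88
Monthly shortage recovery: $616.80 ÷ 12 = $51.40
New monthly escrow = $796.88 + $51.40 = $848.28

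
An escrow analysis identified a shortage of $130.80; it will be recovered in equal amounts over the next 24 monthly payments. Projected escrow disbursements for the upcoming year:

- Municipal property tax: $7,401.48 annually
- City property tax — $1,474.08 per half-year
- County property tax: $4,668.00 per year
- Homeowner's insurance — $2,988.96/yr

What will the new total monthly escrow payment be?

$1,506.00

Municipal property tax: $7,401.48 per year
City property tax: $1,474.08 × 2 = $2,948.16 per year
County property tax: $4,668.00 per year
Homeowner's insurance: $2,988.96 per year
Total annual escrow = $18,006.60
Base monthly escrow = $18,006.60 ÷ 12 = $1,500.55
Shortage per month = $130.80 / 24 = $5.45
New monthly escrow = $1,500.55 + $5.45 = $1,506.00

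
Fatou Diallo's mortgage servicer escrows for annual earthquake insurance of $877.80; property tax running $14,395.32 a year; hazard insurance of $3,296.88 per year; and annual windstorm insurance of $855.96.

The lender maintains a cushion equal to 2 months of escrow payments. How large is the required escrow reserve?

$3,237.66

Earthquake insurance: $877.80
Property tax: $14,395.32
Hazard insurance: $3,296.88
Windstorm insurance: $855.96
Yearly total = $19,425.96
Per month = $19,425.96 ÷ 12 = $1,618.83
Reserve = 2 × $1,618.83 = $3,237.66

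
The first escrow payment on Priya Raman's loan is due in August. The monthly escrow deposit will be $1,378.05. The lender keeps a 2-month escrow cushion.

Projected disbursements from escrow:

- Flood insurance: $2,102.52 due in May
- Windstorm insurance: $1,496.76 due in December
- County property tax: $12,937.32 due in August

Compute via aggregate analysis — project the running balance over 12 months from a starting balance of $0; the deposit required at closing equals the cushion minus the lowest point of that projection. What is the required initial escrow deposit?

$14,315.37

Cushion = 2 × $1,378.05 = $2,756.10
Trial balance (start $0, +$1,378.05 each month, − disbursements):
  Aug: +$1,378.05 − $12,937.32 → -$11,559.27
  Sep: +$1,378.05 → -$10,181.22
  Oct: +$1,378.05 → -$8,803.17
  Nov: +$1,378.05 → -$7,425.12
  Dec: +$1,378.05 − $1,496.76 → -$7,543.83
  Jan: +$1,378.05 → -$6,165.78
  Feb: +$1,378.05 → -$4,787.73
  Mar: +$1,378.05 → -$3,409.68
  Apr: +$1,378.05 → -$2,031.63
  May: +$1,378.05 − $2,102.52 → -$2,756.10
  Jun: +$1,378.05 → -$1,378.05
  Jul: +$1,378.05 → $0.00
Lowest trial balance = -$11,559.27 (Aug)
Initial deposit = cushion − low point = $2,756.10 − (-$11,559.27) = $14,315.37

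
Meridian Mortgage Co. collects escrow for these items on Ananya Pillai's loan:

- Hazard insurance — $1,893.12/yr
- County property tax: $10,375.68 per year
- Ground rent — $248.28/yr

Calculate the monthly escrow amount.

$1,043.09

Hazard insurance: $1,893.12 per year
County property tax: $10,375.68 per year
Ground rent: $248.28 per year
Annual escrow total = $1,893.12 + $10,375.68 + $248.28 = $12,517.08
Monthly escrow = $12,517.08 / 12 = $1,043.09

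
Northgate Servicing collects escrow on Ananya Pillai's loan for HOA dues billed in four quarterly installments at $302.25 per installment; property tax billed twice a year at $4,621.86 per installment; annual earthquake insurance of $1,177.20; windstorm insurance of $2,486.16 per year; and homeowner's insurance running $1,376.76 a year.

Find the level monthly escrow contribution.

$1,291.07

HOA dues — $302.25 × 4 = $1,209.00
Property tax — $4,621.86 × 2 = $9,243.72
Earthquake insurance — $1,177.20
Windstorm insurance — $2,486.16
Homeowner's insurance — $1,376.76
Combined annual = $1,209.00 + $9,243.72 + $1,177.20 + $2,486.16 + $1,376.76 = $15,492.84
Base monthly escrow = $15,492.84 ÷ 12 = $1,291.07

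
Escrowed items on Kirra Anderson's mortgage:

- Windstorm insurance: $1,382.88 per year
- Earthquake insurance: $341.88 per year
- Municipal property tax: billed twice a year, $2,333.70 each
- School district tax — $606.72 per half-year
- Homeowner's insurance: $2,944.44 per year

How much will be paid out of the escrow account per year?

$10,550.04

Windstorm insurance — $1,382.88 annually
Earthquake insurance — $341.88 annually
Municipal property tax — $2,333.70 × 2 = $4,667.40 annually
School district tax — $606.72 × 2 = $1,213.44 annually
Homeowner's insurance — $2,944.44 annually
Combined annual = $1,382.88 + $341.88 + $4,667.40 + $1,213.44 + $2,944.44 = $10,550.04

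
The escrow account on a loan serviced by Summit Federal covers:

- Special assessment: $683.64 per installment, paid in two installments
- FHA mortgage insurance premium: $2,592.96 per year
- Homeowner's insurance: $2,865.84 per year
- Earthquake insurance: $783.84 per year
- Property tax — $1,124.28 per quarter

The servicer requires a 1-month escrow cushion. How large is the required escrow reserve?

Special assessment: $683.64 × 2 = $1,367.28 per year
FHA mortgage insurance premium: $2,592.96 per year
Homeowner's insurance: $2,865.84 per year
Earthquake insurance: $783.84 per year
Property tax: $1,124.28 × 4 = $4,497.12 per year
Combined annual = $12,107.04
Monthly escrow = $12,107.04 / 12 = $1,008.92
Required cushion = 1 × $1,008.92 = $1,008.92

$1,008.92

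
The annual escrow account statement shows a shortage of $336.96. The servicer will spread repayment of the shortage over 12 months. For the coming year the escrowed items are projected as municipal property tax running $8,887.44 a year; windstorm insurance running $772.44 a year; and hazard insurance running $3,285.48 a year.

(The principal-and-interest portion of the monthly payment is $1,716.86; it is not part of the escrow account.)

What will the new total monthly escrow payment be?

Municipal property tax — $8,887.44/yr
Windstorm insurance — $772.44/yr
Hazard insurance — $3,285.48/yr
Yearly total = $12,945.36
Monthly = $12,945.36 ÷ 12 = $1,078.78
Monthly shortage recovery: $336.96 / 12 = $28.08
Adjusted monthly = $1,078.78 + $28.08 = $1,106.86

$1,106.86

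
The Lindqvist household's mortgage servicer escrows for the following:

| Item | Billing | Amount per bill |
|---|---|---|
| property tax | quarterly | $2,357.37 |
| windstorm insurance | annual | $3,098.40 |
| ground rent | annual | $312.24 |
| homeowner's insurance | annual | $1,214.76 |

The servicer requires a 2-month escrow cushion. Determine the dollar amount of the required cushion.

Property tax — $2,357.37 × 4 = $9,429.48
Windstorm insurance — $3,098.40
Ground rent — $312.24
Homeowner's insurance — $1,214.76
Total per year = $9,429.48 + $3,098.40 + $312.24 + $1,214.76 = $14,054.88
Per month = $14,054.88 / 12 = $1,171.24
Required cushion = 2 × $1,171.24 = $2,342.48

$2,342.48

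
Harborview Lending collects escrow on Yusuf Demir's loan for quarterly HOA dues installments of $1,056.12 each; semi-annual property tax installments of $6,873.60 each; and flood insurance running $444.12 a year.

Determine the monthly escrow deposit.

$1,534.65

HOA dues = $1,056.12 × 4 = $4,224.48 annually
Property tax = $6,873.60 × 2 = $13,747.20 annually
Flood insurance = $444.12 annually
Yearly total = $18,415.80
Per month = $18,415.80 / 12 = $1,534.65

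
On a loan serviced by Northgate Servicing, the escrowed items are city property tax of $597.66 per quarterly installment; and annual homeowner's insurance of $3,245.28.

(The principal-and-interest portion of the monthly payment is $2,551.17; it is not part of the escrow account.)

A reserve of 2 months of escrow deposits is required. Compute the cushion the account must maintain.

$939.32

City property tax — $597.66 × 4 = $2,390.64 per year
Homeowner's insurance — $3,245.28 per year
Yearly total = $5,635.92
Per month = $5,635.92 / 12 = $469.66
Required cushion = 2 × $469.66 = $939.32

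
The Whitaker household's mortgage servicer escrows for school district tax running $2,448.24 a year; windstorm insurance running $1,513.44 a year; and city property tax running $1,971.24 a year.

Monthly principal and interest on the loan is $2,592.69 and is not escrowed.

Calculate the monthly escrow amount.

School district tax: $2,448.24
Windstorm insurance: $1,513.44
City property tax: $1,971.24
Total per year = $2,448.24 + $1,513.44 + $1,971.24 = $5,932.92
Monthly escrow = $5,932.92 ÷ 12 = $494.41

$494.41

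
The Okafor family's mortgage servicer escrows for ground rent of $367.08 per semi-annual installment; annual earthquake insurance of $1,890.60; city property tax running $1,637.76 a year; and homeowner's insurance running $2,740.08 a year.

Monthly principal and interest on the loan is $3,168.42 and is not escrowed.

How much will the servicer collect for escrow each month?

Ground rent — $367.08 × 2 = $734.16 annually
Earthquake insurance — $1,890.60 annually
City property tax — $1,637.76 annually
Homeowner's insurance — $2,740.08 annually
Combined annual = $734.16 + $1,890.60 + $1,637.76 + $2,740.08 = $7,002.60
Per month = $7,002.60 ÷ 12 = $583.55

$583.55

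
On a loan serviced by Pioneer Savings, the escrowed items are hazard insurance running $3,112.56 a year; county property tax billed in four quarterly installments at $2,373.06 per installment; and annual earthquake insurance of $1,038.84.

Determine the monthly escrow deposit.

$1,136.97

Hazard insurance — $3,112.56 annually
County property tax — $2,373.06 × 4 = $9,492.24 annually
Earthquake insurance — $1,038.84 annually
Annual escrow total = $3,112.56 + $9,492.24 + $1,038.84 = $13,643.64
Monthly = $13,643.64 / 12 = $1,136.97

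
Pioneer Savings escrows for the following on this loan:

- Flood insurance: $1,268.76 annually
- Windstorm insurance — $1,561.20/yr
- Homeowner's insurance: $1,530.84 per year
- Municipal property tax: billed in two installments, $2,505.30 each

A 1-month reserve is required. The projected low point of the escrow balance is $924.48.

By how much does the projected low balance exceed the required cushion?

$143.53

Flood insurance = $1,268.76 per year
Windstorm insurance = $1,561.20 per year
Homeowner's insurance = $1,530.84 per year
Municipal property tax = $2,505.30 × 2 = $5,010.60 per year
Yearly total = $1,268.76 + $1,561.20 + $1,530.84 + $5,010.60 = $9,371.40
Monthly = $9,371.40 ÷ 12 = $780.95
Required reserve = 1 × $780.95 = $780.95
Surplus = $924.48 − $780.95 = $143.53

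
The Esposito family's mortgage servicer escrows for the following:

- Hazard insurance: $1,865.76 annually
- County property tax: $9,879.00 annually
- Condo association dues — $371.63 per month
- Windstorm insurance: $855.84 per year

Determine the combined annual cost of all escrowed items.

$17,060.16

Hazard insurance: $1,865.76/yr
County property tax: $9,879.00/yr
Condo association dues: $371.63 × 12 = $4,459.56/yr
Windstorm insurance: $855.84/yr
Total annual escrow = $17,060.16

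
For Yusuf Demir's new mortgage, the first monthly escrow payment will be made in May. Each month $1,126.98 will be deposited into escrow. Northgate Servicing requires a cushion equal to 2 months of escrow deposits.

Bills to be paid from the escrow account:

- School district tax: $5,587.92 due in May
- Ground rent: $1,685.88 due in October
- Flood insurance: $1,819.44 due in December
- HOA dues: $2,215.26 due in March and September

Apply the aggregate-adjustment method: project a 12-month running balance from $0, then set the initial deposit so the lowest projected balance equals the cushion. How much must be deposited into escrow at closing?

$6,714.90

Cushion = 2 × $1,126.98 = $2,253.96
Trial balance (start $0, +$1,126.98 each month, − disbursements):
  May: +$1,126.98 − $5,587.92 → -$4,460.94
  Jun: +$1,126.98 → -$3,333.96
  Jul: +$1,126.98 → -$2,206.98
  Aug: +$1,126.98 → -$1,080.00
  Sep: +$1,126.98 − $2,215.26 → -$2,168.28
  Oct: +$1,126.98 − $1,685.88 → -$2,727.18
  Nov: +$1,126.98 → -$1,600.20
  Dec: +$1,126.98 − $1,819.44 → -$2,292.66
  Jan: +$1,126.98 → -$1,165.68
  Feb: +$1,126.98 → -$38.70
  Mar: +$1,126.98 − $2,215.26 → -$1,126.98
  Apr: +$1,126.98 → $0.00
Lowest trial balance = -$4,460.94 (May)
Initial deposit = cushion − low point = $2,253.96 − (-$4,460.94) = $6,714.90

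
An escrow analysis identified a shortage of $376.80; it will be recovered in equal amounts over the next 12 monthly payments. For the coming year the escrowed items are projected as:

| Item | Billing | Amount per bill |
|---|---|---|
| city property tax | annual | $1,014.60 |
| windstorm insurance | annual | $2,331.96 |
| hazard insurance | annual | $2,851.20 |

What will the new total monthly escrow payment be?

$547.88

City property tax — $1,014.60/yr
Windstorm insurance — $2,331.96/yr
Hazard insurance — $2,851.20/yr
Yearly total = $1,014.60 + $2,331.96 + $2,851.20 = $6,197.76
Monthly = $6,197.76 / 12 = $516.48
Shortage per month = $376.80 / 12 = $31.40
New monthly escrow = $516.48 + $31.40 = $547.88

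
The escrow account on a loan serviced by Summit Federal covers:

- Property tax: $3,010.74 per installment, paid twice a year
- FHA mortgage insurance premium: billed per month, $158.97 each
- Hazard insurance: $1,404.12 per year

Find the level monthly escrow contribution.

Property tax — $3,010.74 × 2 = $6,021.48/yr
FHA mortgage insurance premium — $158.97 × 12 = $1,907.64/yr
Hazard insurance — $1,404.12/yr
Annual escrow total = $9,333.24
Monthly escrow = $9,333.24 ÷ 12 = $777.77

$777.77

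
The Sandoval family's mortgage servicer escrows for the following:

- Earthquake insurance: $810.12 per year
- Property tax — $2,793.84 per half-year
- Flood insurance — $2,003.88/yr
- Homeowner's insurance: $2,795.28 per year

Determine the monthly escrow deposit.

Earthquake insurance = $810.12 per year
Property tax = $2,793.84 × 2 = $5,587.68 per year
Flood insurance = $2,003.88 per year
Homeowner's insurance = $2,795.28 per year
Yearly total = $11,196.96
Base monthly escrow = $11,196.96 / 12 = $933.08

$933.08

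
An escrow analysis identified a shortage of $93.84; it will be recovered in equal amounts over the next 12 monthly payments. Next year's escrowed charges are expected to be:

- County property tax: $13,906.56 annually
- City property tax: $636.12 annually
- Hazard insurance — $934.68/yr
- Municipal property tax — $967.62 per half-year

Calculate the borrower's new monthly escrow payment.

$1,458.87

County property tax — $13,906.56/yr
City property tax — $636.12/yr
Hazard insurance — $934.68/yr
Municipal property tax — $967.62 × 2 = $1,935.24/yr
Combined annual = $17,412.60
Per month = $17,412.60 ÷ 12 = $1,451.05
Shortage per month = $93.84 ÷ 12 = $7.82
Adjusted monthly = $1,451.05 + $7.82 = $1,458.87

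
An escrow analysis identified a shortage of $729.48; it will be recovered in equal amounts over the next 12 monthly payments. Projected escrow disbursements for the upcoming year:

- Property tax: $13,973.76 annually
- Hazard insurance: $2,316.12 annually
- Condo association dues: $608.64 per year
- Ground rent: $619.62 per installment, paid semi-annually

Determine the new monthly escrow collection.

$1,572.27

Property tax — $13,973.76 annually
Hazard insurance — $2,316.12 annually
Condo association dues — $608.64 annually
Ground rent — $619.62 × 2 = $1,239.24 annually
Total per year = $13,973.76 + $2,316.12 + $608.64 + $1,239.24 = $18,137.76
Monthly = $18,137.76 ÷ 12 = $1,511.48
Monthly shortage recovery: $729.48 / 12 = $60.79
New monthly escrow = $1,511.48 + $60.79 = $1,572.27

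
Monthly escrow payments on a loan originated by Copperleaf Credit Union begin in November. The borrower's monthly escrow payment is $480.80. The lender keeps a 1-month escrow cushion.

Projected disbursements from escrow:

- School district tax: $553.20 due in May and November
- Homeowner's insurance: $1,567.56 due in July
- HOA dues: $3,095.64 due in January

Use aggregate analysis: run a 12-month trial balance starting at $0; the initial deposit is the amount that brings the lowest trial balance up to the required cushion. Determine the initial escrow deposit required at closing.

$2,687.24

Cushion = 1 × $480.80 = $480.80
Trial balance (start $0, +$480.80 each month, − disbursements):
  Nov: +$480.80 − $553.20 → -$72.40
  Dec: +$480.80 → $408.40
  Jan: +$480.80 − $3,095.64 → -$2,206.44
  Feb: +$480.80 → -$1,725.64
  Mar: +$480.80 → -$1,244.84
  Apr: +$480.80 → -$764.04
  May: +$480.80 − $553.20 → -$836.44
  Jun: +$480.80 → -$355.64
  Jul: +$480.80 − $1,567.56 → -$1,442.40
  Aug: +$480.80 → -$961.60
  Sep: +$480.80 → -$480.80
  Oct: +$480.80 → $0.00
Lowest trial balance = -$2,206.44 (Jan)
Initial deposit = cushion − low point = $480.80 − (-$2,206.44) = $2,687.24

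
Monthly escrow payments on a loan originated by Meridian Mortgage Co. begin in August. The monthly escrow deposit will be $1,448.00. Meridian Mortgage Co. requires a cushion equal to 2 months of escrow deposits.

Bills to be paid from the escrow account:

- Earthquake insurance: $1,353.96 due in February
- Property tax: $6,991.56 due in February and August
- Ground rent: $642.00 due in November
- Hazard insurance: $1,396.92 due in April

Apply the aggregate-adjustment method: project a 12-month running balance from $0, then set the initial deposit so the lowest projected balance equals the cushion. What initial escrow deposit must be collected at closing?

Cushion = 2 × $1,448.00 = $2,896.00
Trial balance (start $0, +$1,448.00 each month, − disbursements):
  Aug: +$1,448.00 − $6,991.56 → -$5,543.56
  Sep: +$1,448.00 → -$4,095.56
  Oct: +$1,448.00 → -$2,647.56
  Nov: +$1,448.00 − $642.00 → -$1,841.56
  Dec: +$1,448.00 → -$393.56
  Jan: +$1,448.00 → $1,054.44
  Feb: +$1,448.00 − $8,345.52 → -$5,843.08
  Mar: +$1,448.00 → -$4,395.08
  Apr: +$1,448.00 − $1,396.92 → -$4,344.00
  May: +$1,448.00 → -$2,896.00
  Jun: +$1,448.00 → -$1,448.00
  Jul: +$1,448.00 → $0.00
Lowest trial balance = -$5,843.08 (Feb)
Initial deposit = cushion − low point = $2,896.00 − (-$5,843.08) = $8,739.08

$8,739.08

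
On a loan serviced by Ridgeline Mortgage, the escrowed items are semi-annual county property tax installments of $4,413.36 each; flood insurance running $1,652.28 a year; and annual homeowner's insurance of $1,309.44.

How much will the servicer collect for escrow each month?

County property tax: $4,413.36 × 2 = $8,826.72
Flood insurance: $1,652.28
Homeowner's insurance: $1,309.44
Annual escrow total = $8,826.72 + $1,652.28 + $1,309.44 = $11,788.44
Monthly escrow = $11,788.44 ÷ 12 = $982.37

$982.37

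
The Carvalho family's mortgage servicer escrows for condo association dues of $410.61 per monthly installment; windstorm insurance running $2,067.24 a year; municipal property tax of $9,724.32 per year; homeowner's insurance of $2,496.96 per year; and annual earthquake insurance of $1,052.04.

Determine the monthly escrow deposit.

Condo association dues = $410.61 × 12 = $4,927.32
Windstorm insurance = $2,067.24
Municipal property tax = $9,724.32
Homeowner's insurance = $2,496.96
Earthquake insurance = $1,052.04
Combined annual = $4,927.32 + $2,067.24 + $9,724.32 + $2,496.96 + $1,052.04 = $20,267.88
Per month = $20,267.88 ÷ 12 = $1,688.99

$1,688.99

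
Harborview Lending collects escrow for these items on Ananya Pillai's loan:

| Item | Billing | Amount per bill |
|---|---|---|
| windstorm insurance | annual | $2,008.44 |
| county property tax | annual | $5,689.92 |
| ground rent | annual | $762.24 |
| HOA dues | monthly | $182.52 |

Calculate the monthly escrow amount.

$887.57

Windstorm insurance = $2,008.44
County property tax = $5,689.92
Ground rent = $762.24
HOA dues = $182.52 × 12 = $2,190.24
Yearly total = $10,650.84
Monthly = $10,650.84 ÷ 12 = $887.57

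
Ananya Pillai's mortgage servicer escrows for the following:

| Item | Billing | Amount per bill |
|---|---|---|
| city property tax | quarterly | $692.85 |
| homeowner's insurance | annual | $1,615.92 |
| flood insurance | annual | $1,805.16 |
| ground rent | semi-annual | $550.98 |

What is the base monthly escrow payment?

$607.87

City property tax — $692.85 × 4 = $2,771.40 annually
Homeowner's insurance — $1,615.92 annually
Flood insurance — $1,805.16 annually
Ground rent — $550.98 × 2 = $1,101.96 annually
Combined annual = $2,771.40 + $1,615.92 + $1,805.16 + $1,101.96 = $7,294.44
Base monthly escrow = $7,294.44 / 12 = $607.87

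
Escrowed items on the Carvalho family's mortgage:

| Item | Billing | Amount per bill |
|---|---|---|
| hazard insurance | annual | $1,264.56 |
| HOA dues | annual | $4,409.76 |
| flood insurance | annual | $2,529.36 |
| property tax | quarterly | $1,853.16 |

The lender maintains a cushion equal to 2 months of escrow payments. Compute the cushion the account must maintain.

$2,602.72

Hazard insurance = $1,264.56 per year
HOA dues = $4,409.76 per year
Flood insurance = $2,529.36 per year
Property tax = $1,853.16 × 4 = $7,412.64 per year
Combined annual = $15,616.32
Per month = $15,616.32 / 12 = $1,301.36
Required cushion = 2 × $1,301.36 = $2,602.72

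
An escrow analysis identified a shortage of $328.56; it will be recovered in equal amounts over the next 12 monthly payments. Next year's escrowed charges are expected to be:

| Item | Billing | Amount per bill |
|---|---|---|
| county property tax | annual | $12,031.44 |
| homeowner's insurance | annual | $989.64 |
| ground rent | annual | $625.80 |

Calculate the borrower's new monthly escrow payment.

County property tax: $12,031.44
Homeowner's insurance: $989.64
Ground rent: $625.80
Combined annual = $13,646.88
Monthly = $13,646.88 / 12 = $1,137.24
Shortage spread = $328.56 / 12 = $27.38/mo
New monthly escrow = $1,137.24 + $27.38 = $1,164.62

$1,164.62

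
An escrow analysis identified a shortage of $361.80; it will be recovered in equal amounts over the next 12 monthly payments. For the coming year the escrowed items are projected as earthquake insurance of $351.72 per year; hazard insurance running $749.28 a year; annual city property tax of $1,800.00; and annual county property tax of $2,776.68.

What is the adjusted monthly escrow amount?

Earthquake insurance — $351.72 annually
Hazard insurance — $749.28 annually
City property tax — $1,800.00 annually
County property tax — $2,776.68 annually
Annual escrow total = $351.72 + $749.28 + $1,800.00 + $2,776.68 = $5,677.68
Monthly escrow = $5,677.68 / 12 = $473.14
Shortage per month = $361.80 / 12 = $30.15
Adjusted monthly = $473.14 + $30.15 = $503.29

$503.29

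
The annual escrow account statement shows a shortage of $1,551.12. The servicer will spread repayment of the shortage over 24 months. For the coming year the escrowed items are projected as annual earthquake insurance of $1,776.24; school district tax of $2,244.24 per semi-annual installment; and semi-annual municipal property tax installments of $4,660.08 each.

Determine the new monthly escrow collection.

Earthquake insurance — $1,776.24/yr
School district tax — $2,244.24 × 2 = $4,488.48/yr
Municipal property tax — $4,660.08 × 2 = $9,320.16/yr
Annual escrow total = $15,584.88
Per month = $15,584.88 / 12 = $1,298.74
Shortage per month = $1,551.12 / 24 = $64.63
Adjusted monthly = $1,298.74 + $64.63 = $1,363.37

$1,363.37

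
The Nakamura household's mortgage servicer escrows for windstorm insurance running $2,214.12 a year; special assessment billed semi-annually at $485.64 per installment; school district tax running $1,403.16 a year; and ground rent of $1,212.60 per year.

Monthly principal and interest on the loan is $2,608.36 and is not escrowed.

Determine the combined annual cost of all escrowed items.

$5,801.16

Windstorm insurance = $2,214.12 annually
Special assessment = $485.64 × 2 = $971.28 annually
School district tax = $1,403.16 annually
Ground rent = $1,212.60 annually
Annual escrow total = $2,214.12 + $971.28 + $1,403.16 + $1,212.60 = $5,801.16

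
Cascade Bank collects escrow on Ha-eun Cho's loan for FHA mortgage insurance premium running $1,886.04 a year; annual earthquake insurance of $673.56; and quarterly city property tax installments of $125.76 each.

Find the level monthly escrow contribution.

FHA mortgage insurance premium: $1,886.04 annually
Earthquake insurance: $673.56 annually
City property tax: $125.76 × 4 = $503.04 annually
Total annual escrow = $1,886.04 + $673.56 + $503.04 = $3,062.64
Per month = $3,062.64 / 12 = $255.22

$255.22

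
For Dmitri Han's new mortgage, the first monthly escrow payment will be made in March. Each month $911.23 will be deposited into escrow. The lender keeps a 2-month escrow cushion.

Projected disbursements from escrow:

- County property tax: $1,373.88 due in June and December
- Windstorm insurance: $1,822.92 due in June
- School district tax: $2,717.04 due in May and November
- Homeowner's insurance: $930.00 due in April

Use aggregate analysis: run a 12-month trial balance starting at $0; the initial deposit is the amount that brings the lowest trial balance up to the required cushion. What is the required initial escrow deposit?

$5,021.38

Cushion = 2 × $911.23 = $1,822.46
Trial balance (start $0, +$911.23 each month, − disbursements):
  Mar: +$911.23 → $911.23
  Apr: +$911.23 − $930.00 → $892.46
  May: +$911.23 − $2,717.04 → -$913.35
  Jun: +$911.23 − $3,196.80 → -$3,198.92
  Jul: +$911.23 → -$2,287.69
  Aug: +$911.23 → -$1,376.46
  Sep: +$911.23 → -$465.23
  Oct: +$911.23 → $446.00
  Nov: +$911.23 − $2,717.04 → -$1,359.81
  Dec: +$911.23 − $1,373.88 → -$1,822.46
  Jan: +$911.23 → -$911.23
  Feb: +$911.23 → $0.00
Lowest trial balance = -$3,198.92 (Jun)
Initial deposit = cushion − low point = $1,822.46 − (-$3,198.92) = $5,021.38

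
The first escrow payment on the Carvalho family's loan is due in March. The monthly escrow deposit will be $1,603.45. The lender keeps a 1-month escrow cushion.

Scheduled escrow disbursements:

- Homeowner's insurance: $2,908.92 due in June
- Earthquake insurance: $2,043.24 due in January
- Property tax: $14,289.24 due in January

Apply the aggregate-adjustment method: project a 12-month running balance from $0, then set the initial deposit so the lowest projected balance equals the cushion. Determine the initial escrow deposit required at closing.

$3,206.90

Cushion = 1 × $1,603.45 = $1,603.45
Trial balance (start $0, +$1,603.45 each month, − disbursements):
  Mar: +$1,603.45 → $1,603.45
  Apr: +$1,603.45 → $3,206.90
  May: +$1,603.45 → $4,810.35
  Jun: +$1,603.45 − $2,908.92 → $3,504.88
  Jul: +$1,603.45 → $5,108.33
  Aug: +$1,603.45 → $6,711.78
  Sep: +$1,603.45 → $8,315.23
  Oct: +$1,603.45 → $9,918.68
  Nov: +$1,603.45 → $11,522.13
  Dec: +$1,603.45 → $13,125.58
  Jan: +$1,603.45 − $16,332.48 → -$1,603.45
  Feb: +$1,603.45 → $0.00
Lowest trial balance = -$1,603.45 (Jan)
Initial deposit = cushion − low point = $1,603.45 − (-$1,603.45) = $3,206.90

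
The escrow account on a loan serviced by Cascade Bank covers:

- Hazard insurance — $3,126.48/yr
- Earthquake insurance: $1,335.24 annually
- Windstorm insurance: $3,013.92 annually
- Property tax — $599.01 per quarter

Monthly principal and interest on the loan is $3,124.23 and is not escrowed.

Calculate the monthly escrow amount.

Hazard insurance — $3,126.48 per year
Earthquake insurance — $1,335.24 per year
Windstorm insurance — $3,013.92 per year
Property tax — $599.01 × 4 = $2,396.04 per year
Combined annual = $3,126.48 + $1,335.24 + $3,013.92 + $2,396.04 = $9,871.68
Monthly = $9,871.68 ÷ 12 = $822.64

$822.64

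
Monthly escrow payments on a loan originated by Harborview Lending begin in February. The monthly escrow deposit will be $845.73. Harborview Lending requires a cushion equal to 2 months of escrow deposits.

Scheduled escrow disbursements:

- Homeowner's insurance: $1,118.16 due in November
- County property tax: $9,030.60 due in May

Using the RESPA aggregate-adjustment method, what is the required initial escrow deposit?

Cushion = 2 × $845.73 = $1,691.46
Trial balance (start $0, +$845.73 each month, − disbursements):
  Feb: +$845.73 → $845.73
  Mar: +$845.73 → $1,691.46
  Apr: +$845.73 → $2,537.19
  May: +$845.73 − $9,030.60 → -$5,647.68
  Jun: +$845.73 → -$4,801.95
  Jul: +$845.73 → -$3,956.22
  Aug: +$845.73 → -$3,110.49
  Sep: +$845.73 → -$2,264.76
  Oct: +$845.73 → -$1,419.03
  Nov: +$845.73 − $1,118.16 → -$1,691.46
  Dec: +$845.73 → -$845.73
  Jan: +$845.73 → $0.00
Lowest trial balance = -$5,647.68 (May)
Initial deposit = cushion − low point = $1,691.46 − (-$5,647.68) = $7,339.14

$7,339.14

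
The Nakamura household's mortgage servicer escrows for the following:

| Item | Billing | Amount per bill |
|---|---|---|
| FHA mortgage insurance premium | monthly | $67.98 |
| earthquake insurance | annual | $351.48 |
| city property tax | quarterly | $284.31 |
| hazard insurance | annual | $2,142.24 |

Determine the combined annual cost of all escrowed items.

$4,446.72

FHA mortgage insurance premium — $67.98 × 12 = $815.76 annually
Earthquake insurance — $351.48 annually
City property tax — $284.31 × 4 = $1,137.24 annually
Hazard insurance — $2,142.24 annually
Combined annual = $815.76 + $351.48 + $1,137.24 + $2,142.24 = $4,446.72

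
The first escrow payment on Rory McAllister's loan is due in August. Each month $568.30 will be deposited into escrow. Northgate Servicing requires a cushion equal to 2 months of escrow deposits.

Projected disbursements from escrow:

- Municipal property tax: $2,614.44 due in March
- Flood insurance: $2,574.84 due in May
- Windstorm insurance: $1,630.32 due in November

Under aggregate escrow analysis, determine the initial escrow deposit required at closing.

Cushion = 2 × $568.30 = $1,136.60
Trial balance (start $0, +$568.30 each month, − disbursements):
  Aug: +$568.30 → $568.30
  Sep: +$568.30 → $1,136.60
  Oct: +$568.30 → $1,704.90
  Nov: +$568.30 − $1,630.32 → $642.88
  Dec: +$568.30 → $1,211.18
  Jan: +$568.30 → $1,779.48
  Feb: +$568.30 → $2,347.78
  Mar: +$568.30 − $2,614.44 → $301.64
  Apr: +$568.30 → $869.94
  May: +$568.30 − $2,574.84 → -$1,136.60
  Jun: +$568.30 → -$568.30
  Jul: +$568.30 → $0.00
Lowest trial balance = -$1,136.60 (May)
Initial deposit = cushion − low point = $1,136.60 − (-$1,136.60) = $2,273.20

$2,273.20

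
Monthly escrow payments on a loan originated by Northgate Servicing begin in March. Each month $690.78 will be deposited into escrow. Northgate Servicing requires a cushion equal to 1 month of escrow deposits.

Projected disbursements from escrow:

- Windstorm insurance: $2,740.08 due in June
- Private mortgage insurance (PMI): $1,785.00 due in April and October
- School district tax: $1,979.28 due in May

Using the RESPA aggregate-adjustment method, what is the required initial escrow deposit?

$4,432.02

Cushion = 1 × $690.78 = $690.78
Trial balance (start $0, +$690.78 each month, − disbursements):
  Mar: +$690.78 → $690.78
  Apr: +$690.78 − $1,785.00 → -$403.44
  May: +$690.78 − $1,979.28 → -$1,691.94
  Jun: +$690.78 − $2,740.08 → -$3,741.24
  Jul: +$690.78 → -$3,050.46
  Aug: +$690.78 → -$2,359.68
  Sep: +$690.78 → -$1,668.90
  Oct: +$690.78 − $1,785.00 → -$2,763.12
  Nov: +$690.78 → -$2,072.34
  Dec: +$690.78 → -$1,381.56
  Jan: +$690.78 → -$690.78
  Feb: +$690.78 → $0.00
Lowest trial balance = -$3,741.24 (Jun)
Initial deposit = cushion − low point = $690.78 − (-$3,741.24) = $4,432.02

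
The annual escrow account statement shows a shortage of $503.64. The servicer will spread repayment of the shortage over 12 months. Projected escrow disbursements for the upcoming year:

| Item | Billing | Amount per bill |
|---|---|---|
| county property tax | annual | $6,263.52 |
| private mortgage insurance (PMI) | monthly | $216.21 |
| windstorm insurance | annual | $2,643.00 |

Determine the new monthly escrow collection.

$1,000.39

County property tax: $6,263.52 per year
Private mortgage insurance (PMI): $216.21 × 12 = $2,594.52 per year
Windstorm insurance: $2,643.00 per year
Annual escrow total = $11,501.04
Monthly escrow = $11,501.04 / 12 = $958.42
Monthly shortage recovery: $503.64 / 12 = $41.97
New monthly escrow = $958.42 + $41.97 = $1,000.39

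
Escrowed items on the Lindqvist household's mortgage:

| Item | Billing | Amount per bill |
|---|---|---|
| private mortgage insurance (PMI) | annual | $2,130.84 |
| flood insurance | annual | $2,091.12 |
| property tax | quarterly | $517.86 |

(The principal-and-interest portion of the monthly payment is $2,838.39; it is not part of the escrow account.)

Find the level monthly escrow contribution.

Private mortgage insurance (PMI): $2,130.84/yr
Flood insurance: $2,091.12/yr
Property tax: $517.86 × 4 = $2,071.44/yr
Combined annual = $6,293.40
Per month = $6,293.40 / 12 = $524.45

$524.45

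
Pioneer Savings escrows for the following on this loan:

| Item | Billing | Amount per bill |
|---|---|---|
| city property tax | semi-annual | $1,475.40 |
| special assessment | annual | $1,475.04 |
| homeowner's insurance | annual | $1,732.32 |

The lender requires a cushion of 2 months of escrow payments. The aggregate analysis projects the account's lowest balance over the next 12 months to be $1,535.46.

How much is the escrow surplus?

City property tax — $1,475.40 × 2 = $2,950.80 annually
Special assessment — $1,475.04 annually
Homeowner's insurance — $1,732.32 annually
Yearly total = $2,950.80 + $1,475.04 + $1,732.32 = $6,158.16
Base monthly escrow = $6,158.16 ÷ 12 = $513.18
Required reserve = 2 × $513.18 = $1,026.36
Excess over cushion: $1,535.46 − $1,026.36 = $509.10

$509.10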